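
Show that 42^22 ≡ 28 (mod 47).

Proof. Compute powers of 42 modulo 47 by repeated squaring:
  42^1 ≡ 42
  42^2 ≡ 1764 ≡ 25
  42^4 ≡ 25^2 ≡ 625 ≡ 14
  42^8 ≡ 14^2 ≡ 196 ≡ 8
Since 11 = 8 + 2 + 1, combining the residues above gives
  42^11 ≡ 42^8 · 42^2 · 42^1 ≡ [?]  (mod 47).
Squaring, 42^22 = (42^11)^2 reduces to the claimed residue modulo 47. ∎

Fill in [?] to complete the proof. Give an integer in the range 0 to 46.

Multiply the listed residues: 8 · 25 · 42 = 200 → 8400.
Reducing modulo 47: 8400 = 178·47 + 34, so 42^11 ≡ 34.

34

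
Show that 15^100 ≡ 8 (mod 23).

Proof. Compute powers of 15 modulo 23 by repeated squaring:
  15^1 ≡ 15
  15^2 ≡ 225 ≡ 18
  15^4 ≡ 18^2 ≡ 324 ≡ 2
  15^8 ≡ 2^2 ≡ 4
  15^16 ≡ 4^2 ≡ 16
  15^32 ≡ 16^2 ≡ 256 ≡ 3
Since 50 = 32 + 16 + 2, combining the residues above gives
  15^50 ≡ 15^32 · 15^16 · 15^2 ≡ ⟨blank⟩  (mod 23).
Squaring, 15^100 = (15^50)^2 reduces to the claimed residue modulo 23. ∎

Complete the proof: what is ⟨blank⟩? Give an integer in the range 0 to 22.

13

15^32 · 15^16 · 15^2 ≡ 3 · 16 · 18 = 864.
864 mod 23 = 13, so 15^50 ≡ 13 (mod 23).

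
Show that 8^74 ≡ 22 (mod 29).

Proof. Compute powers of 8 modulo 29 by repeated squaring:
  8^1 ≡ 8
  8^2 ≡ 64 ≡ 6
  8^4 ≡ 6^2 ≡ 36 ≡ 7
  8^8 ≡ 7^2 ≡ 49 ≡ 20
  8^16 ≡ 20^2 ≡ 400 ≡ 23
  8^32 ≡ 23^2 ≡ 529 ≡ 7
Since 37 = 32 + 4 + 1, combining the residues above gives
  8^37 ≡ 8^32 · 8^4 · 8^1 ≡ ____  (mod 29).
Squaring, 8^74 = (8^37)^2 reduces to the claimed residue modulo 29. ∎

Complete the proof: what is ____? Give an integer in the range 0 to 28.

15

Multiply the listed residues: 7 · 7 · 8 = 49 → 392.
Reducing modulo 29: 392 = 13·29 + 15, so 8^37 ≡ 15.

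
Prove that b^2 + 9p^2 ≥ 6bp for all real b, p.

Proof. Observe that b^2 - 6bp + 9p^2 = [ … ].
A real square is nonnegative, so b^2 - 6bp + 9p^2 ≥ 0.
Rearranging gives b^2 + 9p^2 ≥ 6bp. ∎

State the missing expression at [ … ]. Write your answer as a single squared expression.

(b - 3p)^2

The leading and trailing coefficients are 1^2 and 3^2, and 6 = 2·1·3, so the trinomial is (b - 3p)^2.
Hence b^2 - 6bp + 9p^2 ≥ 0.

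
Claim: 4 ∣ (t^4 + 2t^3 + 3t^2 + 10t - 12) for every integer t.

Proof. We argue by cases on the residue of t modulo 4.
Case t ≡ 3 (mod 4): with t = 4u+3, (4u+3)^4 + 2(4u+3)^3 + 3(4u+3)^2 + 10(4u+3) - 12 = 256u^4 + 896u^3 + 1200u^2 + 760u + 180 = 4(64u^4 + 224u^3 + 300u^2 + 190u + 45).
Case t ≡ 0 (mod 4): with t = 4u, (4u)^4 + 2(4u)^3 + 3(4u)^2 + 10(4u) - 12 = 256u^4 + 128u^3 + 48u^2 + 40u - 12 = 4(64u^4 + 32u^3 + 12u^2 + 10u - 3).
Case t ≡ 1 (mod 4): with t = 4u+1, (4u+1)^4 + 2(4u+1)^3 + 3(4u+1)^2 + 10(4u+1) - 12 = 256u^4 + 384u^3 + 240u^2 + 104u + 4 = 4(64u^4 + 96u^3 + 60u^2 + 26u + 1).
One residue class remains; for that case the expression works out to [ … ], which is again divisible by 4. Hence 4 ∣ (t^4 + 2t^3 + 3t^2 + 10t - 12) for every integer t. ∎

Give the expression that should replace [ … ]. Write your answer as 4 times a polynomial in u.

Only t ≡ 2 (mod 4) is unaccounted for. Put t = 4u+2:
(4u+2)^4 + 2(4u+2)^3 + 3(4u+2)^2 + 10(4u+2) - 12 expands to 256u^4 + 640u^3 + 624u^2 + 312u + 52,
and factoring out 4 leaves 4(64u^4 + 160u^3 + 156u^2 + 78u + 13).

4(64u^4 + 160u^3 + 156u^2 + 78u + 13)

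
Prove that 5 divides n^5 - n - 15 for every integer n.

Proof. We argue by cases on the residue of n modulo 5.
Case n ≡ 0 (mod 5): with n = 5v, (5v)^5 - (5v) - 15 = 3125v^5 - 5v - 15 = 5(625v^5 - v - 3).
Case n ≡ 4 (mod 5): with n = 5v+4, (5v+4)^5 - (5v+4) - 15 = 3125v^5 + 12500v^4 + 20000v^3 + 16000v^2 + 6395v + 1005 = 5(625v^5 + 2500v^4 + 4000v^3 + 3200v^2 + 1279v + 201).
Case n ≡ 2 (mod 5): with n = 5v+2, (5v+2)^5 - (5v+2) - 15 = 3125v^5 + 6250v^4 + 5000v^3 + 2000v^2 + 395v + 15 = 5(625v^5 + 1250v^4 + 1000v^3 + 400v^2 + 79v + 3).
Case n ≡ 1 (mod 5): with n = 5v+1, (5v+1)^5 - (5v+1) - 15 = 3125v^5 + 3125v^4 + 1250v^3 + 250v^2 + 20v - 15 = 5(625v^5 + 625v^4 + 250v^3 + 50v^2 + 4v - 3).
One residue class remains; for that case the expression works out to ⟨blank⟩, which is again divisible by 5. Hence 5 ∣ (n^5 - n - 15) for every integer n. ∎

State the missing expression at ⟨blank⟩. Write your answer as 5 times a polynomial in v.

The residues treated are {0, 4, 2, 1}, so the missing case is n ≡ 3 (mod 5); write n = 5v+3.
Then (5v+3)^5 - (5v+3) - 15 = 3125v^5 + 9375v^4 + 11250v^3 + 6750v^2 + 2020v + 225 = 5(625v^5 + 1875v^4 + 2250v^3 + 1350v^2 + 404v + 45).

5(625v^5 + 1875v^4 + 2250v^3 + 1350v^2 + 404v + 45)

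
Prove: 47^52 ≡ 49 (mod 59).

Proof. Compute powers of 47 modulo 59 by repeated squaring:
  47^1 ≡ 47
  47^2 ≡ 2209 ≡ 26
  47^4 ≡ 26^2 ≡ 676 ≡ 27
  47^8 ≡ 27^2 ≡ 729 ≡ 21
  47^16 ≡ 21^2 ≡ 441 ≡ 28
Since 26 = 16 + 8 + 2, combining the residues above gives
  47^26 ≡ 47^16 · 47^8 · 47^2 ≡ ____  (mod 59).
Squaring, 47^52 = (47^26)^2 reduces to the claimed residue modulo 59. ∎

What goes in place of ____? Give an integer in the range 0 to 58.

47^16 · 47^8 · 47^2 ≡ 28 · 21 · 26 = 15288.
15288 mod 59 = 7, so 47^26 ≡ 7 (mod 59).

7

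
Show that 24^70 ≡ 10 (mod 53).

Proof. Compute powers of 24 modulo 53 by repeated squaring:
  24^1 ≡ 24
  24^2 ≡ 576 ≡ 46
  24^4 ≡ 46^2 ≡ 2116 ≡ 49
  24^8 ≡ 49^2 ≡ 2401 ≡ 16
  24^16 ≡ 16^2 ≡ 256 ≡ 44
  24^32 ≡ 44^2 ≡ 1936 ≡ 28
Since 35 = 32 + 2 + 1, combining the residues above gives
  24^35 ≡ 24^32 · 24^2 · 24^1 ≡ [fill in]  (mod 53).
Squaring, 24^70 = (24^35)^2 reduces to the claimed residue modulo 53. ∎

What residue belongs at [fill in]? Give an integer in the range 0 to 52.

Multiply the listed residues: 28 · 46 · 24 = 1288 → 30912.
Reducing modulo 53: 30912 = 583·53 + 13, so 24^35 ≡ 13.

13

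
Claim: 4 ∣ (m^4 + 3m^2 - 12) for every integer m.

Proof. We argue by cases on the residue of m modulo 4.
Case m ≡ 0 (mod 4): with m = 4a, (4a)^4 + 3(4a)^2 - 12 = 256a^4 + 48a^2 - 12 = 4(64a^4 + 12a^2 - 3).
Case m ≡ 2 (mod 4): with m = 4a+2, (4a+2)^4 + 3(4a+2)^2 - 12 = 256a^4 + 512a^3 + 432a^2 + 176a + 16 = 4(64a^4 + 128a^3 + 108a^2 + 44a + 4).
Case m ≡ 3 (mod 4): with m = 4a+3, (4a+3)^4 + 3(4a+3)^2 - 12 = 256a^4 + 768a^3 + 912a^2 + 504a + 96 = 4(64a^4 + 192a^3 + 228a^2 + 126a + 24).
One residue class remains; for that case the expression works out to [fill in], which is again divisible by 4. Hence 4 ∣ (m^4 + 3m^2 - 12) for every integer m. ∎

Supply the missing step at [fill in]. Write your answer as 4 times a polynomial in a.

Only m ≡ 1 (mod 4) is unaccounted for. Put m = 4a+1:
(4a+1)^4 + 3(4a+1)^2 - 12 expands to 256a^4 + 256a^3 + 144a^2 + 40a - 8,
and factoring out 4 leaves 4(64a^4 + 64a^3 + 36a^2 + 10a - 2).

4(64a^4 + 64a^3 + 36a^2 + 10a - 2)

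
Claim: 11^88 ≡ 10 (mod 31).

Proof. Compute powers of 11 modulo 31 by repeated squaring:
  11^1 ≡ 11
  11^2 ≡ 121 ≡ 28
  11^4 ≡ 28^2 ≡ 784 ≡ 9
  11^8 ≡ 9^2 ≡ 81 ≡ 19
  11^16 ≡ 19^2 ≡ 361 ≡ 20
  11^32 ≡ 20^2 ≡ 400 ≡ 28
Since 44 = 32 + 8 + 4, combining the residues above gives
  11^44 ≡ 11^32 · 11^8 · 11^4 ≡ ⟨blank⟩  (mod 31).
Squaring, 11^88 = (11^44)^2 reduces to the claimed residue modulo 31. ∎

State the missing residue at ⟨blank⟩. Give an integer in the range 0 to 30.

14

11^32 · 11^8 · 11^4 ≡ 28 · 19 · 9 = 4788.
4788 mod 31 = 14, so 11^44 ≡ 14 (mod 31).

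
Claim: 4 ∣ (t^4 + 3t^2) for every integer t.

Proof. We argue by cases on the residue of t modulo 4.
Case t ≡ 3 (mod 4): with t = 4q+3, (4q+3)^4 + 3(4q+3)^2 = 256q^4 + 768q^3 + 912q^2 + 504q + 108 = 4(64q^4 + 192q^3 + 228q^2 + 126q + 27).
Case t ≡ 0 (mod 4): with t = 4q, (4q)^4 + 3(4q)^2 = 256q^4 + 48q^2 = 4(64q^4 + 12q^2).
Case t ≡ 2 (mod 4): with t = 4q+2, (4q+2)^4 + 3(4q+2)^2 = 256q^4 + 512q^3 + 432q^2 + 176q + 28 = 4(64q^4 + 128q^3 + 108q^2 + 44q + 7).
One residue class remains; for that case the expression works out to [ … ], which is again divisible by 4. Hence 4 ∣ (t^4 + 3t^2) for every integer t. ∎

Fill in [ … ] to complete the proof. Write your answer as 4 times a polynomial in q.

4(64q^4 + 64q^3 + 36q^2 + 10q + 1)

Only t ≡ 1 (mod 4) is unaccounted for. Put t = 4q+1:
(4q+1)^4 + 3(4q+1)^2 expands to 256q^4 + 256q^3 + 144q^2 + 40q + 4,
and factoring out 4 leaves 4(64q^4 + 64q^3 + 36q^2 + 10q + 1).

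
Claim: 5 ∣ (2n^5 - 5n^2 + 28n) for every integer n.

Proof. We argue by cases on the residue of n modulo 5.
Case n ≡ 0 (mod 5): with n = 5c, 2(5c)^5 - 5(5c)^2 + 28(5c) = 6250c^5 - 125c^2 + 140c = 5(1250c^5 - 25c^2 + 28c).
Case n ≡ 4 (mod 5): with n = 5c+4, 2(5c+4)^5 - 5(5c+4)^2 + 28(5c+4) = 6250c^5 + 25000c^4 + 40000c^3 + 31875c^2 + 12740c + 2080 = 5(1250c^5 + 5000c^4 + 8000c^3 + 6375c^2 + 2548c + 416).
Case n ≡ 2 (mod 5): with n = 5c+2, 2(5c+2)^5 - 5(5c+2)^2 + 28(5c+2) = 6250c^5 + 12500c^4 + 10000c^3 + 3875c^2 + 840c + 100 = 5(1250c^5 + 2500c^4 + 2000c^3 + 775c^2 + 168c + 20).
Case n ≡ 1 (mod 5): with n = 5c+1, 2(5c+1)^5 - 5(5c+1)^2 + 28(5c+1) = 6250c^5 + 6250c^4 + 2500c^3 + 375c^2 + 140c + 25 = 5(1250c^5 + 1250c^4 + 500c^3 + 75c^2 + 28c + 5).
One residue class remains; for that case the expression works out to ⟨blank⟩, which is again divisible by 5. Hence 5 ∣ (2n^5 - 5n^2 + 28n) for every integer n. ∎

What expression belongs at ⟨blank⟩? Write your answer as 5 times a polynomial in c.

5(1250c^5 + 3750c^4 + 4500c^3 + 2675c^2 + 808c + 105)

Only n ≡ 3 (mod 5) is unaccounted for. Put n = 5c+3:
2(5c+3)^5 - 5(5c+3)^2 + 28(5c+3) expands to 6250c^5 + 18750c^4 + 22500c^3 + 13375c^2 + 4040c + 525,
and factoring out 5 leaves 5(1250c^5 + 3750c^4 + 4500c^3 + 2675c^2 + 808c + 105).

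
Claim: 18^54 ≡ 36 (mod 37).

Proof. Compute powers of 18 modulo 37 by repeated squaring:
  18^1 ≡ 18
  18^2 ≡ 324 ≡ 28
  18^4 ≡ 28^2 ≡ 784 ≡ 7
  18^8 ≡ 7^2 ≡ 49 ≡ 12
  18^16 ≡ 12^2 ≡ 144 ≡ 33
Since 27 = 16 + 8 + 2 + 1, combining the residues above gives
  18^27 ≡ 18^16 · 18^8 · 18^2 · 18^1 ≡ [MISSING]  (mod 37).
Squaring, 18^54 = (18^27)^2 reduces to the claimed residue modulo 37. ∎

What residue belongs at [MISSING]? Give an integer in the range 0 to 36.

18^16 · 18^8 · 18^2 · 18^1 ≡ 33 · 12 · 28 · 18 = 199584.
199584 mod 37 = 6, so 18^27 ≡ 6 (mod 37).

6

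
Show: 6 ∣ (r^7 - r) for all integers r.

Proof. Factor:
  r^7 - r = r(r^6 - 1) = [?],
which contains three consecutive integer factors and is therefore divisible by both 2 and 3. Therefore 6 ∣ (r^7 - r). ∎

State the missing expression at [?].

(r - 1)r(r + 1)(r^4 + r^2 + 1)

r^6 - 1 = (r^2 - 1)(r^4 + r^2 + 1), and r^2 - 1 = (r-1)(r+1).
So r(r^6 - 1) = (r - 1)r(r + 1)(r^4 + r^2 + 1).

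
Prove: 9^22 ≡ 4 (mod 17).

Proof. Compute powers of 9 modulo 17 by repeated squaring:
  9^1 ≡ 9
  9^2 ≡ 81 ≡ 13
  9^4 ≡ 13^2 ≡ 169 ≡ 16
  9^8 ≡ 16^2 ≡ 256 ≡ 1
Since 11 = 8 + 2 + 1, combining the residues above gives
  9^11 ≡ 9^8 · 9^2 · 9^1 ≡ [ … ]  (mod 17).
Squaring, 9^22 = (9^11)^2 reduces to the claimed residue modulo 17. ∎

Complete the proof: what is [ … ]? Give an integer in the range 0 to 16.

15

Multiply the listed residues: 1 · 13 · 9 = 13 → 117.
Reducing modulo 17: 117 = 6·17 + 15, so 9^11 ≡ 15.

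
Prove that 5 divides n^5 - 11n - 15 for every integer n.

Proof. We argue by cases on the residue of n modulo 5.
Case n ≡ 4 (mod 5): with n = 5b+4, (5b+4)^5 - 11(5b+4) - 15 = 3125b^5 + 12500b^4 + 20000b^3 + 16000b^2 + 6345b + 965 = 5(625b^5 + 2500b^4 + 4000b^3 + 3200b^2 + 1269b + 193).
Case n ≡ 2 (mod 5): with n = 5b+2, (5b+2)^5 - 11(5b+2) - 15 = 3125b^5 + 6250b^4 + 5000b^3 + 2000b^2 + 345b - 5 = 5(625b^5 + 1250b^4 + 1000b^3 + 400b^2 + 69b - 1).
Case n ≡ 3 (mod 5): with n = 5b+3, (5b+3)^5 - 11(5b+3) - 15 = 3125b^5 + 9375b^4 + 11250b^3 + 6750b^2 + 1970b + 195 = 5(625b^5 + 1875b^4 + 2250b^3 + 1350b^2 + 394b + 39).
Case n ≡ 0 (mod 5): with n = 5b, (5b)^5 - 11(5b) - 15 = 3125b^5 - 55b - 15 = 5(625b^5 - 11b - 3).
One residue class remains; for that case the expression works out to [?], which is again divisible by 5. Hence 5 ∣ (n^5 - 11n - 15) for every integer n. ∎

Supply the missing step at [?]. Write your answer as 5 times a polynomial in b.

Only n ≡ 1 (mod 5) is unaccounted for. Put n = 5b+1:
(5b+1)^5 - 11(5b+1) - 15 expands to 3125b^5 + 3125b^4 + 1250b^3 + 250b^2 - 30b - 25,
and factoring out 5 leaves 5(625b^5 + 625b^4 + 250b^3 + 50b^2 - 6b - 5).

5(625b^5 + 625b^4 + 250b^3 + 50b^2 - 6b - 5)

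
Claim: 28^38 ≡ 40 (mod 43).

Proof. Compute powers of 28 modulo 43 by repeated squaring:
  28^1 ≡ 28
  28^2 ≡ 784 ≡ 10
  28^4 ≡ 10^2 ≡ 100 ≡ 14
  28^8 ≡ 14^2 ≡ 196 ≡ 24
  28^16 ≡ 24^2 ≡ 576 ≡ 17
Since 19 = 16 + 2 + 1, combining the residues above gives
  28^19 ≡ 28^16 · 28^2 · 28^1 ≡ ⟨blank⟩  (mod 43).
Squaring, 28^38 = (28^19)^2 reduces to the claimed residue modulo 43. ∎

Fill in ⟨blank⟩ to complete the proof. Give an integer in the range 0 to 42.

Multiply the listed residues: 17 · 10 · 28 = 170 → 4760.
Reducing modulo 43: 4760 = 110·43 + 30, so 28^19 ≡ 30.

30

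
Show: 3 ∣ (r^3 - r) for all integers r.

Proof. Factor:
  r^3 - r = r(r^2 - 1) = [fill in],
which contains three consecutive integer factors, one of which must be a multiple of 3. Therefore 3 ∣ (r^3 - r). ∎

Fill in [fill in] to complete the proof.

r(r^2 - 1) = r(r - 1)(r + 1) = (r - 1)r(r + 1).
These three factors are consecutive integers, so their product is divisible by 3.

(r - 1)r(r + 1)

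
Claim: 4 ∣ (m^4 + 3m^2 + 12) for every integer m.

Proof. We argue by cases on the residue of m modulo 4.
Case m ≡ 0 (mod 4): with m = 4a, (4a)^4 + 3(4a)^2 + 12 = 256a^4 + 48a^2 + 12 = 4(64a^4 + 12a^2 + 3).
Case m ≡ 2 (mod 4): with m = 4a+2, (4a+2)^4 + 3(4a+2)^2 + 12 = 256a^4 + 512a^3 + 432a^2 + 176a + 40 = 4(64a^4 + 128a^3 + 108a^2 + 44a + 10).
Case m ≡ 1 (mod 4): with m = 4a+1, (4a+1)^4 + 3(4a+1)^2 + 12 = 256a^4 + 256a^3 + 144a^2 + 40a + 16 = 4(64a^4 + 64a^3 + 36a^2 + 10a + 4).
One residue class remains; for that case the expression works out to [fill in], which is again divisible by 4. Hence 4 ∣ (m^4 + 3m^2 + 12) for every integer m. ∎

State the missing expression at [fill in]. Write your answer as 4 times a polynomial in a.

Only m ≡ 3 (mod 4) is unaccounted for. Put m = 4a+3:
(4a+3)^4 + 3(4a+3)^2 + 12 expands to 256a^4 + 768a^3 + 912a^2 + 504a + 120,
and factoring out 4 leaves 4(64a^4 + 192a^3 + 228a^2 + 126a + 30).

4(64a^4 + 192a^3 + 228a^2 + 126a + 30)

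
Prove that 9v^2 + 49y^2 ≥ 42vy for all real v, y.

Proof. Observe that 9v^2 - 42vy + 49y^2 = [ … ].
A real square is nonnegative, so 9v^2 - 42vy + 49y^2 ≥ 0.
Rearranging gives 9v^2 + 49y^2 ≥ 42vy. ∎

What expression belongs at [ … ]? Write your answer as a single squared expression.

(3v - 7y)^2

The leading and trailing coefficients are 3^2 and 7^2, and 42 = 2·3·7, so the trinomial is (3v - 7y)^2.
Hence 9v^2 - 42vy + 49y^2 ≥ 0.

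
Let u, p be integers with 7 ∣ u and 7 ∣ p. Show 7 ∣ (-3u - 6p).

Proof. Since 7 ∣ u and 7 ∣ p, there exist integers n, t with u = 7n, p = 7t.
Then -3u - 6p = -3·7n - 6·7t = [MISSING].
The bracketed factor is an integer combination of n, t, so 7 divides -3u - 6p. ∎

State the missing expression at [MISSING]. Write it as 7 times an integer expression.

7(-3n - 6t)

Pull the common 7 out of every term: -3·7n - 6·7t = 7(-3n - 6t).
-3n - 6t is an integer, which exhibits the divisibility.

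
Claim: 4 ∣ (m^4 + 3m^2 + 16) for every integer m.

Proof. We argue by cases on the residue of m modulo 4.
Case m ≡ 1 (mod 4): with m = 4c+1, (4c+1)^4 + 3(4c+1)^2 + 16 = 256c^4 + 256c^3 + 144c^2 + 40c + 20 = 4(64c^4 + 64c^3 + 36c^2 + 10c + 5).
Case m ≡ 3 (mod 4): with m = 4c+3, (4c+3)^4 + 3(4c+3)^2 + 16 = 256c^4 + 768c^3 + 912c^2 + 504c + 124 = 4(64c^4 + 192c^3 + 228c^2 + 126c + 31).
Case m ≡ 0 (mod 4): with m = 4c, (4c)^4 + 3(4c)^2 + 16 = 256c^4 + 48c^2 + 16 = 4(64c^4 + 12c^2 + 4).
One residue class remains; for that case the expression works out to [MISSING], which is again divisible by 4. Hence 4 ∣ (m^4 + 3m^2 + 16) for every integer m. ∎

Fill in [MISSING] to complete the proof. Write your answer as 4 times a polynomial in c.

The residues treated are {1, 3, 0}, so the missing case is m ≡ 2 (mod 4); write m = 4c+2.
Then (4c+2)^4 + 3(4c+2)^2 + 16 = 256c^4 + 512c^3 + 432c^2 + 176c + 44 = 4(64c^4 + 128c^3 + 108c^2 + 44c + 11).

4(64c^4 + 128c^3 + 108c^2 + 44c + 11)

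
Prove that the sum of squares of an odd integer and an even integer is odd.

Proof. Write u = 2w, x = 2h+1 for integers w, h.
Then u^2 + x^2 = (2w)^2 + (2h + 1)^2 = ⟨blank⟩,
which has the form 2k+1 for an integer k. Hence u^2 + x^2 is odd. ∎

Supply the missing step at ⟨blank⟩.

Expanding: (2w)^2 + (2h + 1)^2 = 4h^2 + 4h + 4w^2 + 1.
Every term except the constant is even, so this is 2(2h^2 + 2h + 2w^2) + 1,
and 2h^2 + 2h + 2w^2 ∈ ℤ gives the required form.

2(2h^2 + 2h + 2w^2) + 1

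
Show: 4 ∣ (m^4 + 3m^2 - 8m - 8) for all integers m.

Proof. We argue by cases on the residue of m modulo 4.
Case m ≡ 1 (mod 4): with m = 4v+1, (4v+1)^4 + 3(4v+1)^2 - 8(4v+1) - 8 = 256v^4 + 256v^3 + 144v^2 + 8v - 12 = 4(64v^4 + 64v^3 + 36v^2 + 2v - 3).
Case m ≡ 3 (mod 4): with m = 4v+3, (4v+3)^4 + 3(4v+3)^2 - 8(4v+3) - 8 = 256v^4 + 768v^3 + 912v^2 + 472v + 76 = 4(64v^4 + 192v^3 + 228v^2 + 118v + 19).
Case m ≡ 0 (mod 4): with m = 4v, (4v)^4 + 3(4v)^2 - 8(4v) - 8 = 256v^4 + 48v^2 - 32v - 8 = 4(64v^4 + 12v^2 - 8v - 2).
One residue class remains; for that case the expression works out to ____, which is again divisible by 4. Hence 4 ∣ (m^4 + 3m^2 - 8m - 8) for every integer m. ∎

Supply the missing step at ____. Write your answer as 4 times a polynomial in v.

4(64v^4 + 128v^3 + 108v^2 + 36v + 1)

Only m ≡ 2 (mod 4) is unaccounted for. Put m = 4v+2:
(4v+2)^4 + 3(4v+2)^2 - 8(4v+2) - 8 expands to 256v^4 + 512v^3 + 432v^2 + 144v + 4,
and factoring out 4 leaves 4(64v^4 + 128v^3 + 108v^2 + 36v + 1).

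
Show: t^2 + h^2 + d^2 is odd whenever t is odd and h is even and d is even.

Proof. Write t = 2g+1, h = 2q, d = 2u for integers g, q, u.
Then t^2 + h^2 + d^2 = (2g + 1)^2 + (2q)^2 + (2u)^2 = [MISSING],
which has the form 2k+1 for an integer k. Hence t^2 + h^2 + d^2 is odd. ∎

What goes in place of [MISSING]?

2(2g^2 + 2g + 2q^2 + 2u^2) + 1

Expanding: (2g + 1)^2 + (2q)^2 + (2u)^2 = 4g^2 + 4g + 4q^2 + 4u^2 + 1.
Every term except the constant is even, so this is 2(2g^2 + 2g + 2q^2 + 2u^2) + 1,
and 2g^2 + 2g + 2q^2 + 2u^2 ∈ ℤ gives the required form.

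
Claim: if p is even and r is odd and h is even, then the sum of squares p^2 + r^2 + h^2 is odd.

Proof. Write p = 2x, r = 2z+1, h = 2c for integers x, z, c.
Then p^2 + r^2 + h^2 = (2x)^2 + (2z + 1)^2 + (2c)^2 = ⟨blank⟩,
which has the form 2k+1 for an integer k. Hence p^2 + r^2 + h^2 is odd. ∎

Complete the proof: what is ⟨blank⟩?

2(2c^2 + 2x^2 + 2z^2 + 2z) + 1

Expanding: (2x)^2 + (2z + 1)^2 + (2c)^2 = 4c^2 + 4x^2 + 4z^2 + 4z + 1.
Every term except the constant is even, so this is 2(2c^2 + 2x^2 + 2z^2 + 2z) + 1,
and 2c^2 + 2x^2 + 2z^2 + 2z ∈ ℤ gives the required form.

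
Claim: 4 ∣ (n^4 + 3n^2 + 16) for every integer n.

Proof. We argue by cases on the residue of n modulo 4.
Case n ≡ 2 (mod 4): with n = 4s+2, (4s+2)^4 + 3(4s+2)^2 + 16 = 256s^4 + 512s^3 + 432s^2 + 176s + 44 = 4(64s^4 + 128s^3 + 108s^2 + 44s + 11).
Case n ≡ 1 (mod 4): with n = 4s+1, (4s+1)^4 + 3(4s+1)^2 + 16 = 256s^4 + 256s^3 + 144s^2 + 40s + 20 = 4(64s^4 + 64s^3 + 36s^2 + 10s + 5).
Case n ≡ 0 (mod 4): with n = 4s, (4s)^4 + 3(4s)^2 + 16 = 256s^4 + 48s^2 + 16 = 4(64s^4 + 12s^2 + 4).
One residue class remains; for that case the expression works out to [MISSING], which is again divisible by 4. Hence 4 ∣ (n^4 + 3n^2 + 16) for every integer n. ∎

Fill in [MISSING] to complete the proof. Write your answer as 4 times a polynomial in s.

The residues treated are {2, 1, 0}, so the missing case is n ≡ 3 (mod 4); write n = 4s+3.
Then (4s+3)^4 + 3(4s+3)^2 + 16 = 256s^4 + 768s^3 + 912s^2 + 504s + 124 = 4(64s^4 + 192s^3 + 228s^2 + 126s + 31).

4(64s^4 + 192s^3 + 228s^2 + 126s + 31)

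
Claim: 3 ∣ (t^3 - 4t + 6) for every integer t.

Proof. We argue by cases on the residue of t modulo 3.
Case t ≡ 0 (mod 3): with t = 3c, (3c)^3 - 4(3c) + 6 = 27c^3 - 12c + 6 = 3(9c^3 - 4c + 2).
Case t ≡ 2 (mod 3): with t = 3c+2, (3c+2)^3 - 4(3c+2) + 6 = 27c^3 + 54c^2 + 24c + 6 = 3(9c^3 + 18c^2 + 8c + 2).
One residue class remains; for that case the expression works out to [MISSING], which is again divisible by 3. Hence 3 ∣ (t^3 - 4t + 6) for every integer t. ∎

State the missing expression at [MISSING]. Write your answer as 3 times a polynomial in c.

Only t ≡ 1 (mod 3) is unaccounted for. Put t = 3c+1:
(3c+1)^3 - 4(3c+1) + 6 expands to 27c^3 + 27c^2 - 3c + 3,
and factoring out 3 leaves 3(9c^3 + 9c^2 - c + 1).

3(9c^3 + 9c^2 - c + 1)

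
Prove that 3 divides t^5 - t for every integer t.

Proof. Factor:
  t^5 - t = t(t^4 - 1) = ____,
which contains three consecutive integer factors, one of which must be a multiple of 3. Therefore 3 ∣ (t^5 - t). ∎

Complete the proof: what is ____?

t^4 - 1 = (t^2 - 1)(t^2 + 1), and t^2 - 1 = (t-1)(t+1).
So t(t^4 - 1) = (t - 1)t(t + 1)(t^2 + 1).

(t - 1)t(t + 1)(t^2 + 1)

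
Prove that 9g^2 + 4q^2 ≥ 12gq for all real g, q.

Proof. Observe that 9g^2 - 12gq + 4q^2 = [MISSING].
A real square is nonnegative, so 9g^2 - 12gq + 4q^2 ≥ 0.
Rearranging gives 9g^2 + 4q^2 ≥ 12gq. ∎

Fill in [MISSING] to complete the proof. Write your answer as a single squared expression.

(3g - 2q)^2

9g^2 - 12gq + 4q^2 is a perfect-square trinomial: the outer terms are (3g)^2 and (2q)^2, and the cross term is -2·3g·2q.
So 9g^2 - 12gq + 4q^2 = (3g - 2q)^2 ≥ 0.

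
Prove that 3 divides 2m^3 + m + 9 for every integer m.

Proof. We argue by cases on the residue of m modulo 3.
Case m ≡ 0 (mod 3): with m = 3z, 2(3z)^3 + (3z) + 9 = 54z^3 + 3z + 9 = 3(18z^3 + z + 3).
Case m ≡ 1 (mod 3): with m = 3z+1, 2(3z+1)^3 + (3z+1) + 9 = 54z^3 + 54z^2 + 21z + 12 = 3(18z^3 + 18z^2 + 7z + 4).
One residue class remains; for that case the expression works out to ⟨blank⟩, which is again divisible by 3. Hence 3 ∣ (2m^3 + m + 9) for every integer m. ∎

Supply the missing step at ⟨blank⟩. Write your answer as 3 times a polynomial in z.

3(18z^3 + 36z^2 + 25z + 9)

The residues treated are {0, 1}, so the missing case is m ≡ 2 (mod 3); write m = 3z+2.
Then 2(3z+2)^3 + (3z+2) + 9 = 54z^3 + 108z^2 + 75z + 27 = 3(18z^3 + 36z^2 + 25z + 9).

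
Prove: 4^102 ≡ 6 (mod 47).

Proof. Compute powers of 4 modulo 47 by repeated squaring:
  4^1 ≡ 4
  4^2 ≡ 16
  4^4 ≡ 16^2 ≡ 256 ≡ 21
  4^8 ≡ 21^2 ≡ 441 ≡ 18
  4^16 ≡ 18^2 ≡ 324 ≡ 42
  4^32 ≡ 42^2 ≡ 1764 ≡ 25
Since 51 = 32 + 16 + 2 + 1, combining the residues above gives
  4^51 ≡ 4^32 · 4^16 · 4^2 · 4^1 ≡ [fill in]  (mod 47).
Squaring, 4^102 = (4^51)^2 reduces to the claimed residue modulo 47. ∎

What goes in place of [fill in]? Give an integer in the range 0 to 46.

37

Multiply the listed residues: 25 · 42 · 16 · 4 = 1050 → 16800 → 67200.
Reducing modulo 47: 67200 = 1429·47 + 37, so 4^51 ≡ 37.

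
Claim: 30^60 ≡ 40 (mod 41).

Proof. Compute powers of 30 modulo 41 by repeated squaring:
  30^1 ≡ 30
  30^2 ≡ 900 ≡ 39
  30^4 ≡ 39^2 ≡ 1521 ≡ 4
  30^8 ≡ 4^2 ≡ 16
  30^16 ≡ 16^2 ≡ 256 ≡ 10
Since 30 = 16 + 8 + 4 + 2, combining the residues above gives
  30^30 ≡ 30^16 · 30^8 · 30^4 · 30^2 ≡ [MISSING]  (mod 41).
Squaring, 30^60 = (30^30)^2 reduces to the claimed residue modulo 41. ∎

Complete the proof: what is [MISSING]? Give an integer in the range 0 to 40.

Multiply the listed residues: 10 · 16 · 4 · 39 = 160 → 640 → 24960.
Reducing modulo 41: 24960 = 608·41 + 32, so 30^30 ≡ 32.

32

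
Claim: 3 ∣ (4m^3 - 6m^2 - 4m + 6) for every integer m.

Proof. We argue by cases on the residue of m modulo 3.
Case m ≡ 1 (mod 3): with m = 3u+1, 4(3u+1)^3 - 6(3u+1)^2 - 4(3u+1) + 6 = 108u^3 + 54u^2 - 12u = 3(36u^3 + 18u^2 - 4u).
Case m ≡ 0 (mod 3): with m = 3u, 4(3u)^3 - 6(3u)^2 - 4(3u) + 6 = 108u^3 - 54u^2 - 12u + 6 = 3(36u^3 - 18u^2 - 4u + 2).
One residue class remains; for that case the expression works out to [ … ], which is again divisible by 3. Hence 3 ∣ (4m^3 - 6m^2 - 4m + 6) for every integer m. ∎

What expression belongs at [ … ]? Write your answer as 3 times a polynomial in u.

The residues treated are {1, 0}, so the missing case is m ≡ 2 (mod 3); write m = 3u+2.
Then 4(3u+2)^3 - 6(3u+2)^2 - 4(3u+2) + 6 = 108u^3 + 162u^2 + 60u + 6 = 3(36u^3 + 54u^2 + 20u + 2).

3(36u^3 + 54u^2 + 20u + 2)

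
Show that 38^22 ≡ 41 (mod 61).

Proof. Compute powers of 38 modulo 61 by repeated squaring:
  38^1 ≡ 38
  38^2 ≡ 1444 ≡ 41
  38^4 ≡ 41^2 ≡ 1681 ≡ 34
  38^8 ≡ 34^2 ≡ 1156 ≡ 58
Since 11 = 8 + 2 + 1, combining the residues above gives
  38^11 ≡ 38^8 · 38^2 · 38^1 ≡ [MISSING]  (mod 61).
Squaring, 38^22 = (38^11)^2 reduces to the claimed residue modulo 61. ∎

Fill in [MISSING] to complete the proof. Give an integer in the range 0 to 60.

38^8 · 38^2 · 38^1 ≡ 58 · 41 · 38 = 90364.
90364 mod 61 = 23, so 38^11 ≡ 23 (mod 61).

23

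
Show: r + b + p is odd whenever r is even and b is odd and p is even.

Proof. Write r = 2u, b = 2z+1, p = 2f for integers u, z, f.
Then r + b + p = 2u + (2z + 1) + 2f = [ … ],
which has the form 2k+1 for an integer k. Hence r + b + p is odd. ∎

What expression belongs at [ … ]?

Expanding: 2u + (2z + 1) + 2f = 2f + 2u + 2z + 1.
Every term except the constant is even, so this is 2(f + u + z) + 1,
and f + u + z ∈ ℤ gives the required form.

2(f + u + z) + 1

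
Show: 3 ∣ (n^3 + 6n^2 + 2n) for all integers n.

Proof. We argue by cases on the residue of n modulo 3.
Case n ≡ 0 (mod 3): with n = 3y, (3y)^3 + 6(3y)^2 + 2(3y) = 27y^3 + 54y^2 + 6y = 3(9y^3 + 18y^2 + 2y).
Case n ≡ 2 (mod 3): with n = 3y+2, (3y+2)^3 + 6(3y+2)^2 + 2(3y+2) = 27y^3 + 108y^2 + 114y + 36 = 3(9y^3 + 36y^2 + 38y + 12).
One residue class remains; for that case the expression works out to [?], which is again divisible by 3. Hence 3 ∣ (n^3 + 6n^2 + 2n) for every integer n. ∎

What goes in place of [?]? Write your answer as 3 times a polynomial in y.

The residues treated are {0, 2}, so the missing case is n ≡ 1 (mod 3); write n = 3y+1.
Then (3y+1)^3 + 6(3y+1)^2 + 2(3y+1) = 27y^3 + 81y^2 + 51y + 9 = 3(9y^3 + 27y^2 + 17y + 3).

3(9y^3 + 27y^2 + 17y + 3)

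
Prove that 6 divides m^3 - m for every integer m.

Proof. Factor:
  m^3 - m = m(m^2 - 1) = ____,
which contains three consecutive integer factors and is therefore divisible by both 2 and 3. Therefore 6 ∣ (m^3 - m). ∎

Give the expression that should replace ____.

(m - 1)m(m + 1)

m(m^2 - 1) = m(m - 1)(m + 1) = (m - 1)m(m + 1).
These three factors are consecutive integers, so their product is divisible by 6.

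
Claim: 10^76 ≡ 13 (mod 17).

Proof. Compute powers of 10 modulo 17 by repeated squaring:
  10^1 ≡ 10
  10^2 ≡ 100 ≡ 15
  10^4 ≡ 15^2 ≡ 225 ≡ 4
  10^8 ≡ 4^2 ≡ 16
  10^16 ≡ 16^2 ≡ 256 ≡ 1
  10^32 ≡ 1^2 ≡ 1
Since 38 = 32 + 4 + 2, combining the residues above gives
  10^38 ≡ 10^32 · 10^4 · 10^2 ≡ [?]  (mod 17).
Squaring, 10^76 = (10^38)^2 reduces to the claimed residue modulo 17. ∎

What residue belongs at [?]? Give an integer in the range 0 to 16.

10^32 · 10^4 · 10^2 ≡ 1 · 4 · 15 = 60.
60 mod 17 = 9, so 10^38 ≡ 9 (mod 17).

9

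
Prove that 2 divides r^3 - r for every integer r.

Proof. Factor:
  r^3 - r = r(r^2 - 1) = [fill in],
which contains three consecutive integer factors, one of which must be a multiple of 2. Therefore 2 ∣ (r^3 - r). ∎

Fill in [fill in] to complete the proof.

(r - 1)r(r + 1)

r(r^2 - 1) = r(r - 1)(r + 1) = (r - 1)r(r + 1).
These three factors are consecutive integers, so their product is divisible by 2.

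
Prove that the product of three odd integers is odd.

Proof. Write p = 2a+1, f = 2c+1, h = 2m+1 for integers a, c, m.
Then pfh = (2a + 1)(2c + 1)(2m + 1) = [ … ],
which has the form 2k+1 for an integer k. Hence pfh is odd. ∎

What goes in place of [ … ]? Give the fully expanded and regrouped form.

2(4acm + 2ac + 2am + a + 2cm + c + m) + 1

(2a + 1)(2c + 1)(2m + 1) = 8acm + 4ac + 4am + 2a + 4cm + 2c + 2m + 1
= 2(4acm + 2ac + 2am + a + 2cm + c + m) + 1.
Since 4acm + 2ac + 2am + a + 2cm + c + m is an integer, the product is of the form 2k+1 for an integer k.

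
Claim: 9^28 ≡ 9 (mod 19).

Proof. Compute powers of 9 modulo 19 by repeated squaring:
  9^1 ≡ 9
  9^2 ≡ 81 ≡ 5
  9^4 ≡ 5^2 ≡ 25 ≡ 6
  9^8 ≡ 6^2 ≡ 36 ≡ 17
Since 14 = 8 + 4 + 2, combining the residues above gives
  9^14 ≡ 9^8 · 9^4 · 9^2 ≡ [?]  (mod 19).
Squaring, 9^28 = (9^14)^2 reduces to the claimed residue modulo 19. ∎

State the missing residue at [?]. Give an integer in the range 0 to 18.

Multiply the listed residues: 17 · 6 · 5 = 102 → 510.
Reducing modulo 19: 510 = 26·19 + 16, so 9^14 ≡ 16.

16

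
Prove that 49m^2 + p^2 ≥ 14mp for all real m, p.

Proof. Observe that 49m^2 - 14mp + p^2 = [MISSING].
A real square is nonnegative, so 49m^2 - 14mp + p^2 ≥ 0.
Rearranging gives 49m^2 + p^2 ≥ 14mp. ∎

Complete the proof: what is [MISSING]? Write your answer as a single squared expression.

(7m - p)^2

49m^2 - 14mp + p^2 is a perfect-square trinomial: the outer terms are (7m)^2 and (p)^2, and the cross term is -2·7m·p.
So 49m^2 - 14mp + p^2 = (7m - p)^2 ≥ 0.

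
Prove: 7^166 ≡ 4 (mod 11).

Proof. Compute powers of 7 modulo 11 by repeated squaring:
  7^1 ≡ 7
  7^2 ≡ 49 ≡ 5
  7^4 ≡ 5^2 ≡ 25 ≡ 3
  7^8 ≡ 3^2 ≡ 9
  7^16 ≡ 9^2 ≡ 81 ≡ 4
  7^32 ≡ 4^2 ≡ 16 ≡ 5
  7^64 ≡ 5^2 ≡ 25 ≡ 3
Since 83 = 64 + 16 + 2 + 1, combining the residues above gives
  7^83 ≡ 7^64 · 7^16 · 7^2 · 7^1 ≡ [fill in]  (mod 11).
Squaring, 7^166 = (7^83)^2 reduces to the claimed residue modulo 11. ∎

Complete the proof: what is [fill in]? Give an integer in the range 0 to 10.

2

7^64 · 7^16 · 7^2 · 7^1 ≡ 3 · 4 · 5 · 7 = 420.
420 mod 11 = 2, so 7^83 ≡ 2 (mod 11).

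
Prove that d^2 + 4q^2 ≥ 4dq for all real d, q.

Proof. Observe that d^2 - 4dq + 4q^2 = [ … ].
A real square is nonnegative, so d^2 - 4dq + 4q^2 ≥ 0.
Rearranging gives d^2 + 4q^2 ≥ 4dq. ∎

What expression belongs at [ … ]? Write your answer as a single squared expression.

d^2 - 4dq + 4q^2 is a perfect-square trinomial: the outer terms are (d)^2 and (2q)^2, and the cross term is -2·d·2q.
So d^2 - 4dq + 4q^2 = (d - 2q)^2 ≥ 0.

(d - 2q)^2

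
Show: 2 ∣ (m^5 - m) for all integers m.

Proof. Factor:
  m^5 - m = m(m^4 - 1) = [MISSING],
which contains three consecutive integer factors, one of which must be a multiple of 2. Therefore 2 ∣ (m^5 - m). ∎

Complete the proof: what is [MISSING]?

m^4 - 1 = (m^2 - 1)(m^2 + 1), and m^2 - 1 = (m-1)(m+1).
So m(m^4 - 1) = (m - 1)m(m + 1)(m^2 + 1).

(m - 1)m(m + 1)(m^2 + 1)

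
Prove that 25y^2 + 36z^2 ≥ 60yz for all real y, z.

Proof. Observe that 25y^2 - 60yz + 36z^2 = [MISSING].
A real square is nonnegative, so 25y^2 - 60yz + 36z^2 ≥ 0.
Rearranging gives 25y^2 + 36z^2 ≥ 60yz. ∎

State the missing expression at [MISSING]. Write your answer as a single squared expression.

The leading and trailing coefficients are 5^2 and 6^2, and 60 = 2·5·6, so the trinomial is (5y - 6z)^2.
Hence 25y^2 - 60yz + 36z^2 ≥ 0.

(5y - 6z)^2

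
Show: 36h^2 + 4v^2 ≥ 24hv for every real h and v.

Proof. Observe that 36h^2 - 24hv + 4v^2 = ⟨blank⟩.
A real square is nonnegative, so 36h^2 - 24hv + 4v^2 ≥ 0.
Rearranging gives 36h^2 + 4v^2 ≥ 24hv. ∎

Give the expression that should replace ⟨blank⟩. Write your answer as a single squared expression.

The leading and trailing coefficients are 6^2 and 2^2, and 24 = 2·6·2, so the trinomial is (6h - 2v)^2.
Hence 36h^2 - 24hv + 4v^2 ≥ 0.

(6h - 2v)^2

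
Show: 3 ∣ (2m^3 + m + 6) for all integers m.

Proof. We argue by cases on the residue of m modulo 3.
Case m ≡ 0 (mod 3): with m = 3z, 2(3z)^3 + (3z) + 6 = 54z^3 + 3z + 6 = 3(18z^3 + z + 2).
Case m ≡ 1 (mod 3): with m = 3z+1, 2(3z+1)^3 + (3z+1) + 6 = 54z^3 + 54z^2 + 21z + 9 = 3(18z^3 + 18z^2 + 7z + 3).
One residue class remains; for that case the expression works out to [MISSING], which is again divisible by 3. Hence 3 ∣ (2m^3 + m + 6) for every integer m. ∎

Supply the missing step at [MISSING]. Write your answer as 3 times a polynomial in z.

3(18z^3 + 36z^2 + 25z + 8)

The residues treated are {0, 1}, so the missing case is m ≡ 2 (mod 3); write m = 3z+2.
Then 2(3z+2)^3 + (3z+2) + 6 = 54z^3 + 108z^2 + 75z + 24 = 3(18z^3 + 36z^2 + 25z + 8).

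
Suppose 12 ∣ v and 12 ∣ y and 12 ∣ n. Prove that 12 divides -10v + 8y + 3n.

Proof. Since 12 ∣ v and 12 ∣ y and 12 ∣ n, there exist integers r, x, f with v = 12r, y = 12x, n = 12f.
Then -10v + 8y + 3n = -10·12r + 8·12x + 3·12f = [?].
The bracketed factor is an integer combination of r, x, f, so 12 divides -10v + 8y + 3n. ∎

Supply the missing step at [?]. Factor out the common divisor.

Each term has a factor of 12: -10·12r + 8·12x + 3·12f = 12·(3f - 10r + 8x).
Since 3f - 10r + 8x is an integer, 12 ∣ (-10v + 8y + 3n).

12(3f - 10r + 8x)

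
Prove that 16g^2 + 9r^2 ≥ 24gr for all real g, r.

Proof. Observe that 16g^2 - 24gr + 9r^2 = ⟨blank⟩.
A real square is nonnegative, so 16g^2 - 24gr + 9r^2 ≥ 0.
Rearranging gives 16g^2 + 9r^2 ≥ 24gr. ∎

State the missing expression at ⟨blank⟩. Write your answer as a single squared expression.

(4g - 3r)^2

16g^2 - 24gr + 9r^2 is a perfect-square trinomial: the outer terms are (4g)^2 and (3r)^2, and the cross term is -2·4g·3r.
So 16g^2 - 24gr + 9r^2 = (4g - 3r)^2 ≥ 0.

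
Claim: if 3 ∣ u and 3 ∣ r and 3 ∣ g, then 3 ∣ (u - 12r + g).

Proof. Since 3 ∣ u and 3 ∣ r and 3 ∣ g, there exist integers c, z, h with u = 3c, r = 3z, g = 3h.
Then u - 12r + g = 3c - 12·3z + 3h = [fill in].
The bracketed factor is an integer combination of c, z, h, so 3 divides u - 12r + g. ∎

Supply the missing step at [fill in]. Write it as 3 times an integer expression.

3(c + h - 12z)

Pull the common 3 out of every term: 3c - 12·3z + 3h = 3(c + h - 12z).
c + h - 12z is an integer, which exhibits the divisibility.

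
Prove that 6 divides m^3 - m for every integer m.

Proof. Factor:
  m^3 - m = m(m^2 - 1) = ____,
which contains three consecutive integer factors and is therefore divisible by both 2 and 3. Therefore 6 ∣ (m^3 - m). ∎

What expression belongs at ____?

(m - 1)m(m + 1)

m(m^2 - 1) = m(m - 1)(m + 1) = (m - 1)m(m + 1).
These three factors are consecutive integers, so their product is divisible by 6.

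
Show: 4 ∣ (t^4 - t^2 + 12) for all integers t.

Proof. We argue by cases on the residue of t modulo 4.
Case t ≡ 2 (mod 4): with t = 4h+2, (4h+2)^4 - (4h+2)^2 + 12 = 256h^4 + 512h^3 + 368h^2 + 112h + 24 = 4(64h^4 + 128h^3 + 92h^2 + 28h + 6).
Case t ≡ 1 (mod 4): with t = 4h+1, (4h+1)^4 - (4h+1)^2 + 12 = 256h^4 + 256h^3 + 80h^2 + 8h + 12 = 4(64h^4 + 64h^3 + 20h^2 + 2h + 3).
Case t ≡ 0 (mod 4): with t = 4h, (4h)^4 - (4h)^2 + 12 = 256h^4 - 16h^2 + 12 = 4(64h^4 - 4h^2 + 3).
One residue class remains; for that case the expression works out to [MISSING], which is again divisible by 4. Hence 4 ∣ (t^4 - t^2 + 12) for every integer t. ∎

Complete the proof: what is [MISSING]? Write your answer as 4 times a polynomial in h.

The residues treated are {2, 1, 0}, so the missing case is t ≡ 3 (mod 4); write t = 4h+3.
Then (4h+3)^4 - (4h+3)^2 + 12 = 256h^4 + 768h^3 + 848h^2 + 408h + 84 = 4(64h^4 + 192h^3 + 212h^2 + 102h + 21).

4(64h^4 + 192h^3 + 212h^2 + 102h + 21)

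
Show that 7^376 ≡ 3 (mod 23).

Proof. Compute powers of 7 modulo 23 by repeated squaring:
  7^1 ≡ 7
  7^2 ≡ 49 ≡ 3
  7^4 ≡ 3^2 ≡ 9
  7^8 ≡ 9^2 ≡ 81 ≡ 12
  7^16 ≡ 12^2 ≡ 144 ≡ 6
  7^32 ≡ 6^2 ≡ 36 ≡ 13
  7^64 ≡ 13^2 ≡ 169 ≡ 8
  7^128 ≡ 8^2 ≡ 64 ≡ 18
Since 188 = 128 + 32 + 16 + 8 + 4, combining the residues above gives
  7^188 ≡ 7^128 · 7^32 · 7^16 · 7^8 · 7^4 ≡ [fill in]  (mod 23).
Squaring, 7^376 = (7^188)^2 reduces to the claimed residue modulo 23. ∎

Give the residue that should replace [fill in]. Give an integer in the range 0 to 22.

16

Multiply the listed residues: 18 · 13 · 6 · 12 · 9 = 234 → 1404 → 16848 → 151632.
Reducing modulo 23: 151632 = 6592·23 + 16, so 7^188 ≡ 16.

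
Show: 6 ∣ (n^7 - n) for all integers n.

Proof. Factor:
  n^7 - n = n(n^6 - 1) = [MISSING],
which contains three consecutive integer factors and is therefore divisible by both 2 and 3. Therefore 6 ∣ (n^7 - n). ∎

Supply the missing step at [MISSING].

n^6 - 1 = (n^2 - 1)(n^4 + n^2 + 1), and n^2 - 1 = (n-1)(n+1).
So n(n^6 - 1) = (n - 1)n(n + 1)(n^4 + n^2 + 1).

(n - 1)n(n + 1)(n^4 + n^2 + 1)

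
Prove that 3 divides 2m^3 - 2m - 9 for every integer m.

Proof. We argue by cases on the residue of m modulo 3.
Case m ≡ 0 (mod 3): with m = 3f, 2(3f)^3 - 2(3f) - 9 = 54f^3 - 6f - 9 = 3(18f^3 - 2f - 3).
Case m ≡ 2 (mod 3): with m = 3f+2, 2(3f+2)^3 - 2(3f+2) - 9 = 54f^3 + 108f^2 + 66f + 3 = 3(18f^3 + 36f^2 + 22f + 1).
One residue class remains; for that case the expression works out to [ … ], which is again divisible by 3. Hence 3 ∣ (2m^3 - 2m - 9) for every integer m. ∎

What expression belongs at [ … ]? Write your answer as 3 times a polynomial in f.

The residues treated are {0, 2}, so the missing case is m ≡ 1 (mod 3); write m = 3f+1.
Then 2(3f+1)^3 - 2(3f+1) - 9 = 54f^3 + 54f^2 + 12f - 9 = 3(18f^3 + 18f^2 + 4f - 3).

3(18f^3 + 18f^2 + 4f - 3)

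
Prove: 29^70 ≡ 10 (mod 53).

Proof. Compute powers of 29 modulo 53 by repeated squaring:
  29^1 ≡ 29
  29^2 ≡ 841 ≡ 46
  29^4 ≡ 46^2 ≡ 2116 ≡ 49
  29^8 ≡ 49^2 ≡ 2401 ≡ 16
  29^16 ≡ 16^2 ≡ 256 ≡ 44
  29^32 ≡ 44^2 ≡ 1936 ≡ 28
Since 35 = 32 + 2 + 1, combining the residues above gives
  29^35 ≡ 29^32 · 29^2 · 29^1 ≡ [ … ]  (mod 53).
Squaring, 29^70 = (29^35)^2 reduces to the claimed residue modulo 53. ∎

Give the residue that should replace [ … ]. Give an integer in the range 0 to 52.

Multiply the listed residues: 28 · 46 · 29 = 1288 → 37352.
Reducing modulo 53: 37352 = 704·53 + 40, so 29^35 ≡ 40.

40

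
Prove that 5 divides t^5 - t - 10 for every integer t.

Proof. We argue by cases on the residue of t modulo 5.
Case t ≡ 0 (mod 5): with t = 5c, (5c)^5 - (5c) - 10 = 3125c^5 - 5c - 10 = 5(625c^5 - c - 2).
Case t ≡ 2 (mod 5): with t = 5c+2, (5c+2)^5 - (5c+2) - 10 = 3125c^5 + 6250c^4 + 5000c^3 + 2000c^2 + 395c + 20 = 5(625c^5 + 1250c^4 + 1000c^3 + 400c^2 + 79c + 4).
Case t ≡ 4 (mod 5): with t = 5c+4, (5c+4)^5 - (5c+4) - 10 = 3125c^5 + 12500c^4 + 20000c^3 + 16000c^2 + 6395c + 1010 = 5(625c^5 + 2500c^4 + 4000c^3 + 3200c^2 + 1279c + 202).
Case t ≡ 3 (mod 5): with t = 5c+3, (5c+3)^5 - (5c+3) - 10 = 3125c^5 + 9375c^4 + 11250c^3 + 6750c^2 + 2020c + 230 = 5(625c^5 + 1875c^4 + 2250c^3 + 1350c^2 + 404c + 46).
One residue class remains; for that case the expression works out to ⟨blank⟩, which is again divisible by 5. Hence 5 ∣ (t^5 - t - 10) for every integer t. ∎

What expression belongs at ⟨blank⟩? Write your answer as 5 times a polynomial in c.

Only t ≡ 1 (mod 5) is unaccounted for. Put t = 5c+1:
(5c+1)^5 - (5c+1) - 10 expands to 3125c^5 + 3125c^4 + 1250c^3 + 250c^2 + 20c - 10,
and factoring out 5 leaves 5(625c^5 + 625c^4 + 250c^3 + 50c^2 + 4c - 2).

5(625c^5 + 625c^4 + 250c^3 + 50c^2 + 4c - 2)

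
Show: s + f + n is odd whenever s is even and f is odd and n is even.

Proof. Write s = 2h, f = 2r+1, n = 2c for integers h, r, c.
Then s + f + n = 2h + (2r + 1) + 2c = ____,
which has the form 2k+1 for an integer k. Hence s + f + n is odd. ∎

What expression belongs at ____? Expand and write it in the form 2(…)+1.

2(c + h + r) + 1

Expanding: 2h + (2r + 1) + 2c = 2c + 2h + 2r + 1.
Every term except the constant is even, so this is 2(c + h + r) + 1,
and c + h + r ∈ ℤ gives the required form.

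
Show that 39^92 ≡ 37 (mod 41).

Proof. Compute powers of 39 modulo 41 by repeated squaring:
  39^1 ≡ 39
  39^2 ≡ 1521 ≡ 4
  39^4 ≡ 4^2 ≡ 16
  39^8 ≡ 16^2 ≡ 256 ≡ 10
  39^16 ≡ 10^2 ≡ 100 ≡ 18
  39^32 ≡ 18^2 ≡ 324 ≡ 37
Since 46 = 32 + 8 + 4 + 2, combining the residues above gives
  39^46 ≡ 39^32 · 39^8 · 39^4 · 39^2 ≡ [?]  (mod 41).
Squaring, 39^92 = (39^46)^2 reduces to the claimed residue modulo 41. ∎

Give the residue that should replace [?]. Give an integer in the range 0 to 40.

23

39^32 · 39^8 · 39^4 · 39^2 ≡ 37 · 10 · 16 · 4 = 23680.
23680 mod 41 = 23, so 39^46 ≡ 23 (mod 41).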